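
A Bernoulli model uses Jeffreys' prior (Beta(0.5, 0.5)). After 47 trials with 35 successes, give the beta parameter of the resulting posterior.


Posterior = Beta(prior_alpha + successes, prior_beta + failures)
= Beta(0.5 + 35, 0.5 + 12)
Posterior beta = 0.5 + (n - k) = 0.5 + 12 = 12.5

12.5


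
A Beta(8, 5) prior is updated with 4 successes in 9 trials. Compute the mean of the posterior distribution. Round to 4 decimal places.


After update: Beta(12, 10)
Mean = 12 / (12 + 10) = 12 / 22
= 0.5455

0.5455


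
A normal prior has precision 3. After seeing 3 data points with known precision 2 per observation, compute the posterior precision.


In the conjugate normal model, precisions add:
tau_posterior = tau_prior + n * tau_data
= 3 + 3*2 = 9

9


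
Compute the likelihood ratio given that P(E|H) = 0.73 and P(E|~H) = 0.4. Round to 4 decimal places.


LR = P(E|H) / P(E|~H)
= 0.73 / 0.4 = 1.825

1.825


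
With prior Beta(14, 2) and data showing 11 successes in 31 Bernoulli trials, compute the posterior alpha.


Conjugate update: alpha_posterior = alpha_prior + k
= 14 + 11 = 25

25


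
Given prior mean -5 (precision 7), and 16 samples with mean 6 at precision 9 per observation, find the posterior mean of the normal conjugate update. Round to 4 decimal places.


The posterior mean is a precision-weighted average of prior and data.
Post. prec. = 7 + 144 = 151
Post. mean = (-35 + 864)/151 = 829/151 = 5.4901

5.4901


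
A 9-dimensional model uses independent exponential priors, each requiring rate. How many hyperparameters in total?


Per parameter: 1 (rate).
Total = 9 * 1 = 9

9


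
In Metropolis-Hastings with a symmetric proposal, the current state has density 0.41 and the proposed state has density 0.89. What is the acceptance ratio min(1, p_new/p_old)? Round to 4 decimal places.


Ratio = p_new / p_old = 0.89 / 0.41 = 2.1707
Acceptance = min(1, 2.1707) = 1.0

1.0


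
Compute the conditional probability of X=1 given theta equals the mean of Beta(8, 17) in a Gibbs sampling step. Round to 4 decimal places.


Mean of Beta(8, 17) = 0.32
P(X=1 | theta=0.32) = 0.32

0.32


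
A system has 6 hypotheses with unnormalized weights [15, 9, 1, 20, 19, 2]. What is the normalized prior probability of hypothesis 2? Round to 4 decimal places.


The normalized prior is the weight divided by the total.
Total weight = 66
P(H2) = 9 / 66 = 0.1364

0.1364


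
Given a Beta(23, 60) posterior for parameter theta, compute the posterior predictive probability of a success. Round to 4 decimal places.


For a Beta-Bernoulli model, the predictive probability is the mean:
P(success) = 23/(23+60) = 23/83 = 0.2771

0.2771


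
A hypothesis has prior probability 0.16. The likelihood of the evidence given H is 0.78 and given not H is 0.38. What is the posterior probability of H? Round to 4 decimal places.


Using Bayes' theorem:
P(E) = 0.16 * 0.78 + 0.84 * 0.38
P(E) = 0.444
P(H|E) = (0.16 * 0.78) / 0.444 = 0.2811

0.2811


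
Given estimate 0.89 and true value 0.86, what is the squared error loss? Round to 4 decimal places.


Squared error = (estimate - true)^2
Difference = 0.03
Loss = 0.03^2 = 0.0009

0.0009


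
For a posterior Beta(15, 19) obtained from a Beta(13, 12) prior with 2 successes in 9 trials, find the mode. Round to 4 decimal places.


Mode = (alpha - 1) / (alpha + beta - 2)
= 14 / 32
= 0.4375

0.4375


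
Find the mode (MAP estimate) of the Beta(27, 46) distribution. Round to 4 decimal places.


For Beta(a,b) with a,b > 1:
Mode = (a-1)/(a+b-2) = (27-1)/(73-2)
= 26/71 = 0.3662

0.3662


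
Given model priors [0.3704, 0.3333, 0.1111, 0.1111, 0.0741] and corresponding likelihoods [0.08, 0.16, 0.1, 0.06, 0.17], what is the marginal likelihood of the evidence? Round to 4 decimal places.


P(E) = sum_i P(M_i) P(E|M_i)
= 0.0296 + 0.0533 + 0.0111 + 0.0067 + 0.0126
= 0.1133

0.1133


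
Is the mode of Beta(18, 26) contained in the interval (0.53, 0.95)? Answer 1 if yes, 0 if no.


Mode = (a-1)/(a+b-2) = 17/42 = 0.4048
Interval: (0.53, 0.95)
Contains mode? 0

0


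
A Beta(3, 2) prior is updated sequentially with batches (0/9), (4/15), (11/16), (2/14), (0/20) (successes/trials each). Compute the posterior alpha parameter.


Sequential conjugate updating is equivalent to a single batch update.
Total successes across all batches = 17
alpha_posterior = alpha_prior + total_successes = 3 + 17
= 20

20


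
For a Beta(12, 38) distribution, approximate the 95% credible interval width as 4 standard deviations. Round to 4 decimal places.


Variance of Beta(a,b) = ab / ((a+b)^2 * (a+b+1))
= 12*38 / ((50)^2 * 51)
= 0.0036
SD = sqrt(0.0036) = 0.0598
Width = 4 * SD = 0.2392

0.2392


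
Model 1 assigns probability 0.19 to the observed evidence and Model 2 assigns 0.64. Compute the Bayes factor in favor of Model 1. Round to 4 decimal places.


BF = P(data|M1) / P(data|M2)
= 0.19 / 0.64 = 0.2969

0.2969


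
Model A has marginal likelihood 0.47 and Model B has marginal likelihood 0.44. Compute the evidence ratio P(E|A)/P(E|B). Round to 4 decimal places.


Evidence ratio = P(E|A) / P(E|B)
= 0.47 / 0.44
= 1.0682

1.0682


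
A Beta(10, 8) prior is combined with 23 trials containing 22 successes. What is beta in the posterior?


In conjugate updating:
beta_posterior = beta_prior + (n - k)
= 8 + (23 - 22)
= 8 + 1 = 9

9


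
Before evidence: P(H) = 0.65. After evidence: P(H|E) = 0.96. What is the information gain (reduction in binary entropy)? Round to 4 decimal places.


Prior entropy = 0.9341
Posterior entropy = 0.2423
Information gain = 0.9341 - 0.2423 = 0.6918

0.6918


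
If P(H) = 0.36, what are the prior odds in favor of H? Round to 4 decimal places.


Prior odds = P(H) / (1 - P(H))
= 0.36 / 0.64
= 0.5625

0.5625


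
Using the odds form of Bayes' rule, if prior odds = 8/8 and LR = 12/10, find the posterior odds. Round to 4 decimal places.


Bayes' rule in odds form: posterior odds = prior odds * LR
= (8 * 12) / (8 * 10)
= 96/80 = 1.2

1.2


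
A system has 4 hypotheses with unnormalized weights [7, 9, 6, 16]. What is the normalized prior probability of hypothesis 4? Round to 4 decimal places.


The normalized prior is the weight divided by the total.
Total weight = 38
P(H4) = 16 / 38 = 0.4211

0.4211


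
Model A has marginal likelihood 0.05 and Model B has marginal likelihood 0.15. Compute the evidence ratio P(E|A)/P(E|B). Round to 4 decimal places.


Evidence ratio = P(E|A) / P(E|B)
= 0.05 / 0.15
= 0.3333

0.3333


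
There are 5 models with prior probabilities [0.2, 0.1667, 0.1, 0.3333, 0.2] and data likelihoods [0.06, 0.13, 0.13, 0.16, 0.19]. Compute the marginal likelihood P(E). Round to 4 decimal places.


P(E) = sum over models of P(M_i) * P(E|M_i)
= 0.2*0.06 + 0.1667*0.13 + 0.1*0.13 + 0.3333*0.16 + 0.2*0.19
= 0.138

0.138


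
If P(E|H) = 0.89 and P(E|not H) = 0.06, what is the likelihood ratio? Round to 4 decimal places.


Likelihood ratio = P(E|H) / P(E|not H)
= 0.89 / 0.06
= 14.8333

14.8333


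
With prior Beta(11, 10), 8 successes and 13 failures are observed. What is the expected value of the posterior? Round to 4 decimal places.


Posterior = Beta(19, 23)
E[theta] = alpha/(alpha+beta)
= 19/42 = 0.4524

0.4524


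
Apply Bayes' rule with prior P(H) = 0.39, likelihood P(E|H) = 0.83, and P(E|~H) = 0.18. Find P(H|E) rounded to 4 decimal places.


Step 1: Compute marginal P(E) = P(E|H)P(H) + P(E|~H)P(~H)
= 0.83*0.39 + 0.18*0.61 = 0.4335
Step 2: P(H|E) = P(E|H)P(H)/P(E) = 0.3237/0.4335
= 0.7467

0.7467


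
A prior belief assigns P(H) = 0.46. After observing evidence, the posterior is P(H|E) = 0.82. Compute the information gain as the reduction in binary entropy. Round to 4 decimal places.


H(prior) = -0.46*log2(0.46) - 0.54*log2(0.54)
= 0.9954
H(post) = -0.82*log2(0.82) - 0.18*log2(0.18)
= 0.6801
IG = 0.9954 - 0.6801 = 0.3153

0.3153


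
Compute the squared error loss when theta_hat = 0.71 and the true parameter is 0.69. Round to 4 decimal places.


L = (theta_hat - theta_true)^2
= (0.71 - 0.69)^2
= 0.02^2 = 0.0004

0.0004


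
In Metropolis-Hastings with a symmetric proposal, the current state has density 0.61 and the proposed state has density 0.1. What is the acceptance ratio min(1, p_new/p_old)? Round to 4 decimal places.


Ratio = p_new / p_old = 0.1 / 0.61 = 0.1639
Acceptance = min(1, 0.1639) = 0.1639

0.1639


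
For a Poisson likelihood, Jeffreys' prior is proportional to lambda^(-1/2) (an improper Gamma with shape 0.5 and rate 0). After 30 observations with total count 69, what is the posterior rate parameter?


Jeffreys' prior for Poisson is proportional to lambda^(-1/2).
Posterior is Gamma(0.5 + S, 0 + n) = Gamma(0.5 + 69, 30).
Posterior rate = 0 + n = 30

30.0


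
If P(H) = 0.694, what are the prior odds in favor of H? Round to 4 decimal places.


Prior odds = P(H) / (1 - P(H))
= 0.694 / 0.306
= 2.268

2.268


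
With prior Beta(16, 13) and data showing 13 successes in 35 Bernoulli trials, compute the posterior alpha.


Conjugate update: alpha_posterior = alpha_prior + k
= 16 + 13 = 29

29


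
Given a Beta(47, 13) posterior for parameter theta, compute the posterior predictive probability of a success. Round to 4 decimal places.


For a Beta-Bernoulli model, the predictive probability is the mean:
P(success) = 47/(47+13) = 47/60 = 0.7833

0.7833


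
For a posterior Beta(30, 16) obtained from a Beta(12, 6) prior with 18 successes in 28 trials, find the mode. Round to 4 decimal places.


Mode = (alpha - 1) / (alpha + beta - 2)
= 29 / 44
= 0.6591

0.6591


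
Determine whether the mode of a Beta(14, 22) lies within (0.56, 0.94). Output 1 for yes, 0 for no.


First find the mode: (a-1)/(a+b-2) = 0.3824
Is 0.3824 in (0.56, 0.94)? 0

0


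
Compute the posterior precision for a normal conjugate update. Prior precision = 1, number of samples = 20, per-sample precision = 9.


tau_post = tau_0 + n * tau
= 1 + 20 * 9 = 181

181


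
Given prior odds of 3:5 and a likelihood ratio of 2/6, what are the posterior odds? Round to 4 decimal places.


Posterior odds = prior odds * LR
Prior odds = 3/5 = 0.6
LR = 2/6 = 0.3333
Posterior odds = 0.6 * 0.3333 = 0.2

0.2


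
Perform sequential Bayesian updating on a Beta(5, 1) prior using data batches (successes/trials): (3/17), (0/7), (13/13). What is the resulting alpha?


Accumulate successes: 16
Posterior alpha = prior alpha + sum of successes
= 5 + 16 = 21

21


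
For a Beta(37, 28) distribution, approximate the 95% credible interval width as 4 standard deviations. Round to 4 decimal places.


Variance of Beta(a,b) = ab / ((a+b)^2 * (a+b+1))
= 37*28 / ((65)^2 * 66)
= 0.0037
SD = sqrt(0.0037) = 0.061
Width = 4 * SD = 0.2438

0.2438


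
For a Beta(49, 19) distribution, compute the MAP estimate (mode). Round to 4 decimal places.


MAP = mode = (a-1)/(a+b-2)
= (49-1)/(49+19-2)
= 48/66 = 0.7273

0.7273


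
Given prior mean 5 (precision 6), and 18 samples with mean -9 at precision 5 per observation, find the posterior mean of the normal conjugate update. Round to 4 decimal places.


The posterior mean is a precision-weighted average of prior and data.
Post. prec. = 6 + 90 = 96
Post. mean = (30 + -810)/96 = -780/96 = -8.125

-8.125


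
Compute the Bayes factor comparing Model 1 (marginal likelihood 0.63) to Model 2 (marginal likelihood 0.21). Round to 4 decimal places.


BF12 = marginal likelihood of M1 / marginal likelihood of M2
= 0.63/0.21
= 3.0

3.0


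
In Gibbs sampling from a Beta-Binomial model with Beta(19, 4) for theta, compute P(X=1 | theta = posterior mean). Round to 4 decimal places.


Posterior mean = alpha/(alpha+beta) = 19/23 = 0.8261
P(X=1|theta=mean) = theta = 0.8261

0.8261


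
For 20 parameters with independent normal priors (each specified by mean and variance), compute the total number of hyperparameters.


A normal prior has 2 hyperparameters per parameter.
Total = 20 * 2 = 40

40


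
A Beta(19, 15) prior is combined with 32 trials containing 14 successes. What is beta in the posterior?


In conjugate updating:
beta_posterior = beta_prior + (n - k)
= 15 + (32 - 14)
= 15 + 18 = 33

33


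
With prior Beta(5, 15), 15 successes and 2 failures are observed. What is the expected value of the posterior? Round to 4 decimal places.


Posterior = Beta(20, 17)
E[theta] = alpha/(alpha+beta)
= 20/37 = 0.5405

0.5405


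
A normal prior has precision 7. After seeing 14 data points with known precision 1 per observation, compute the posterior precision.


In the conjugate normal model, precisions add:
tau_posterior = tau_prior + n * tau_data
= 7 + 14*1 = 21

21


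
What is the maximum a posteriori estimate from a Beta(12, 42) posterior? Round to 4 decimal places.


The MAP estimate equals the mode of the distribution.
Mode of Beta(a,b) = (a-1)/(a+b-2)
= 11/52
= 0.2115

0.2115


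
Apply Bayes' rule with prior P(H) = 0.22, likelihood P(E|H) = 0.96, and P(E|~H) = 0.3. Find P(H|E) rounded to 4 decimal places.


Step 1: Compute marginal P(E) = P(E|H)P(H) + P(E|~H)P(~H)
= 0.96*0.22 + 0.3*0.78 = 0.4452
Step 2: P(H|E) = P(E|H)P(H)/P(E) = 0.2112/0.4452
= 0.4744

0.4744


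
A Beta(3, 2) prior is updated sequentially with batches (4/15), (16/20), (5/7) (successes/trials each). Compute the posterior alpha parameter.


Sequential conjugate updating is equivalent to a single batch update.
Total successes across all batches = 25
alpha_posterior = alpha_prior + total_successes = 3 + 25
= 28

28


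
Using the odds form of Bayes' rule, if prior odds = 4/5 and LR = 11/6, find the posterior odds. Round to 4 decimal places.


Bayes' rule in odds form: posterior odds = prior odds * LR
= (4 * 11) / (5 * 6)
= 44/30 = 1.4667

1.4667


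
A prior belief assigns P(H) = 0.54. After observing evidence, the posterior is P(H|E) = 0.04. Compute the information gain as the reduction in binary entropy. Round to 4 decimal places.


H(prior) = -0.54*log2(0.54) - 0.46*log2(0.46)
= 0.9954
H(post) = -0.04*log2(0.04) - 0.96*log2(0.96)
= 0.2423
IG = 0.9954 - 0.2423 = 0.7531

0.7531


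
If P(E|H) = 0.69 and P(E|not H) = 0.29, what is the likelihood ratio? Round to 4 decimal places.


Likelihood ratio = P(E|H) / P(E|not H)
= 0.69 / 0.29
= 2.3793

2.3793


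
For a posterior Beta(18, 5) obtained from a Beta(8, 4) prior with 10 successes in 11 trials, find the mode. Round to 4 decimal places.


Mode = (alpha - 1) / (alpha + beta - 2)
= 17 / 21
= 0.8095

0.8095


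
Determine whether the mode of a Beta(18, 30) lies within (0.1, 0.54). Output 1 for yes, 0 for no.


First find the mode: (a-1)/(a+b-2) = 0.3696
Is 0.3696 in (0.1, 0.54)? 1

1


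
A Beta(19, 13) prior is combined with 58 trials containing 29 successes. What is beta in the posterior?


In conjugate updating:
beta_posterior = beta_prior + (n - k)
= 13 + (58 - 29)
= 13 + 29 = 42

42


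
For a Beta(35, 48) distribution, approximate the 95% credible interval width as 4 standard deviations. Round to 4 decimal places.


Variance of Beta(a,b) = ab / ((a+b)^2 * (a+b+1))
= 35*48 / ((83)^2 * 84)
= 0.0029
SD = sqrt(0.0029) = 0.0539
Width = 4 * SD = 0.2155

0.2155


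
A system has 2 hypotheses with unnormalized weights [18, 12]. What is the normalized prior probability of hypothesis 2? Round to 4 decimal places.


The normalized prior is the weight divided by the total.
Total weight = 30
P(H2) = 12 / 30 = 0.4

0.4


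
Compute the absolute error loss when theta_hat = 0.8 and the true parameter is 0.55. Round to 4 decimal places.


L = |theta_hat - theta_true|
= |0.8 - 0.55| = 0.25

0.25


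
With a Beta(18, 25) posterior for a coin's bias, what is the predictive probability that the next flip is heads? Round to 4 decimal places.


The predictive probability equals the posterior mean.
P(next = heads) = alpha / (alpha + beta)
= 18 / 43 = 0.4186

0.4186


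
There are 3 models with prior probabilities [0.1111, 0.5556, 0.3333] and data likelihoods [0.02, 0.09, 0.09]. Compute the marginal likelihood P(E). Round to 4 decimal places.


P(E) = sum over models of P(M_i) * P(E|M_i)
= 0.1111*0.02 + 0.5556*0.09 + 0.3333*0.09
= 0.0822

0.0822


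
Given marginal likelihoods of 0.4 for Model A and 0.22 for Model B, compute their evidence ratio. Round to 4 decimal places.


Ratio = ML(A) / ML(B) = 0.4/0.22
= 1.8182

1.8182


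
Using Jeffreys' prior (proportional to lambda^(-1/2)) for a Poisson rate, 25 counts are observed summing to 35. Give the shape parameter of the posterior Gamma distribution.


Conjugate update: Gamma(prior_shape + S, prior_rate + n).
Prior shape = 0.5, prior rate = 0.
Posterior shape = 0.5 + S = 0.5 + 35 = 35.5

35.5


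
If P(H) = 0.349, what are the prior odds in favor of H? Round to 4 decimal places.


Prior odds = P(H) / (1 - P(H))
= 0.349 / 0.651
= 0.5361

0.5361


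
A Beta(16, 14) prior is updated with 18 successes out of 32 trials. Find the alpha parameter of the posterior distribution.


In the Beta-Binomial conjugate update:
alpha_post = alpha_prior + successes
= 16 + 18
= 34

34


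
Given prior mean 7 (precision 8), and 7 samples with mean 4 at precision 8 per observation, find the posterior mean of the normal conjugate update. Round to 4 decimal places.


The posterior mean is a precision-weighted average of prior and data.
Post. prec. = 8 + 56 = 64
Post. mean = (56 + 224)/64 = 280/64 = 4.375

4.375


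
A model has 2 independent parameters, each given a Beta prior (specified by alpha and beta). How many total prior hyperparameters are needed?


Each Beta prior needs 2 hyperparameters (alpha and beta).
Total = 2 * 2 = 4

4


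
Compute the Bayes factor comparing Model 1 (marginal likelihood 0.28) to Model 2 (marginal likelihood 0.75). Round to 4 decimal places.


BF12 = marginal likelihood of M1 / marginal likelihood of M2
= 0.28/0.75
= 0.3733

0.3733


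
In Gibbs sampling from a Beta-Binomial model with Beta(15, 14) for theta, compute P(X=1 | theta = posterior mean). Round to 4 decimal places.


Posterior mean = alpha/(alpha+beta) = 15/29 = 0.5172
P(X=1|theta=mean) = theta = 0.5172

0.5172


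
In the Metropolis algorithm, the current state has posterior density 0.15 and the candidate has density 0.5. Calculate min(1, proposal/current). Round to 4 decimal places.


Ratio = 0.5/0.15 = 3.3333
Acceptance probability = min(1, 3.3333)
= 1.0

1.0


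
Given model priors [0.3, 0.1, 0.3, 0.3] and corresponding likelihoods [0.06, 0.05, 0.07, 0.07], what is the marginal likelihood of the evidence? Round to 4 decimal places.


P(E) = sum_i P(M_i) P(E|M_i)
= 0.018 + 0.005 + 0.021 + 0.021
= 0.065

0.065


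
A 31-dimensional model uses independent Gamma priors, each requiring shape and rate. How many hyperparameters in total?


Per parameter: 2 (shape and rate).
Total = 31 * 2 = 62

62


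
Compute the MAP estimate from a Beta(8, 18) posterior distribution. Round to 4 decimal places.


MAP = mode of Beta distribution
= (alpha - 1)/(alpha + beta - 2)
= (8-1)/(8+18-2)
= 7/24 = 0.2917

0.2917


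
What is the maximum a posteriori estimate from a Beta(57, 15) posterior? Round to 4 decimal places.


The MAP estimate equals the mode of the distribution.
Mode of Beta(a,b) = (a-1)/(a+b-2)
= 56/70
= 0.8

0.8


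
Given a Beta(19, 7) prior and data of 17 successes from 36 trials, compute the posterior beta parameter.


Number of failures = 36 - 17 = 19
Posterior beta = 7 + 19 = 26

26


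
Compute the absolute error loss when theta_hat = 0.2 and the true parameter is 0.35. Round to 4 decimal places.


L = |theta_hat - theta_true|
= |0.2 - 0.35| = 0.15

0.15


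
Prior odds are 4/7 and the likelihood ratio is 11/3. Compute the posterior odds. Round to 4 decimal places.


Posterior odds = prior odds * likelihood ratio
= (4/7) * (11/3)
= 44 / 21
= 2.0952

2.0952


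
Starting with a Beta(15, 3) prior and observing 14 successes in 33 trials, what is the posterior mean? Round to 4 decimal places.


Posterior parameters: alpha = 15 + 14 = 29
beta = 3 + 19 = 22
Posterior mean = alpha / (alpha + beta) = 29 / 51
= 0.5686

0.5686


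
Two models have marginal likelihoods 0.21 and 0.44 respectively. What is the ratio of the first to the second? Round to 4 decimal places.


Evidence ratio = 0.21 / 0.44
= 0.4773

0.4773


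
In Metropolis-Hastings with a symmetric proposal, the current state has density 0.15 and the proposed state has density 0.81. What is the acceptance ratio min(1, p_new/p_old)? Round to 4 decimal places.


Ratio = p_new / p_old = 0.81 / 0.15 = 5.4
Acceptance = min(1, 5.4) = 1.0

1.0


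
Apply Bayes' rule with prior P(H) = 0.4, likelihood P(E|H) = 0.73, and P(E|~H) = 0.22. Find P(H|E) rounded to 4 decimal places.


Step 1: Compute marginal P(E) = P(E|H)P(H) + P(E|~H)P(~H)
= 0.73*0.4 + 0.22*0.6 = 0.424
Step 2: P(H|E) = P(E|H)P(H)/P(E) = 0.292/0.424
= 0.6887

0.6887


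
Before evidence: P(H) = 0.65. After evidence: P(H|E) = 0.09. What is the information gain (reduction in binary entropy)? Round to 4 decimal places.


Prior entropy = 0.9341
Posterior entropy = 0.4365
Information gain = 0.9341 - 0.4365 = 0.4976

0.4976


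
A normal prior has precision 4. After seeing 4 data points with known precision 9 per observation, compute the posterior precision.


In the conjugate normal model, precisions add:
tau_posterior = tau_prior + n * tau_data
= 4 + 4*9 = 40

40


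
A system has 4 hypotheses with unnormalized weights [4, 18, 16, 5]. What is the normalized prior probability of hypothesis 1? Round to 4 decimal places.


The normalized prior is the weight divided by the total.
Total weight = 43
P(H1) = 4 / 43 = 0.093

0.093


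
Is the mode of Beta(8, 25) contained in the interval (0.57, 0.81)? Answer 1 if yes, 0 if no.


Mode = (a-1)/(a+b-2) = 7/31 = 0.2258
Interval: (0.57, 0.81)
Contains mode? 0

0


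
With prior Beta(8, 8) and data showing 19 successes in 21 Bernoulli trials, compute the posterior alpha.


Conjugate update: alpha_posterior = alpha_prior + k
= 8 + 19 = 27

27


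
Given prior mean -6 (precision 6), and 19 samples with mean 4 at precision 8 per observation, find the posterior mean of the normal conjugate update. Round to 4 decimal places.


The posterior mean is a precision-weighted average of prior and data.
Post. prec. = 6 + 152 = 158
Post. mean = (-36 + 608)/158 = 572/158 = 3.6203

3.6203


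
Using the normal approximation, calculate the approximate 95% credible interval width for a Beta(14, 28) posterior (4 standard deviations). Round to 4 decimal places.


Var(Beta) = 14*28/(42^2 * 43) = 0.0052
SD = 0.0719
Width ~ 4*SD = 0.2876

0.2876


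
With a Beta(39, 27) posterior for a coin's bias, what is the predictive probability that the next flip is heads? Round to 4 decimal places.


The predictive probability equals the posterior mean.
P(next = heads) = alpha / (alpha + beta)
= 39 / 66 = 0.5909

0.5909


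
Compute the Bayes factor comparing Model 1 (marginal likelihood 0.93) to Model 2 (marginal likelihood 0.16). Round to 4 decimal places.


BF12 = marginal likelihood of M1 / marginal likelihood of M2
= 0.93/0.16
= 5.8125

5.8125


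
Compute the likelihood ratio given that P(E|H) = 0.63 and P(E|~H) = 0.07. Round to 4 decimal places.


LR = P(E|H) / P(E|~H)
= 0.63 / 0.07 = 9.0

9.0


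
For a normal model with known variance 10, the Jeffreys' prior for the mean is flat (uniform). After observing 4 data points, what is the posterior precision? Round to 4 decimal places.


Jeffreys' prior for normal mean (known variance) is flat.
Prior precision = 0.
Posterior precision = prior_prec + n/sigma^2 = 0 + 4/10
= 0.4

0.4


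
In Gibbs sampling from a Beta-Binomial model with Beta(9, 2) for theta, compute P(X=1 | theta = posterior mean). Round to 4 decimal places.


Posterior mean = alpha/(alpha+beta) = 9/11 = 0.8182
P(X=1|theta=mean) = theta = 0.8182

0.8182


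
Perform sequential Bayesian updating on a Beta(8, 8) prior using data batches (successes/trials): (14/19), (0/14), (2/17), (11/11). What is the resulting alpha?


Accumulate successes: 27
Posterior alpha = prior alpha + sum of successes
= 8 + 27 = 35

35


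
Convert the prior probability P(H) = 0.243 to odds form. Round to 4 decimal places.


P(not H) = 1 - 0.243 = 0.757
Odds = 0.243 / 0.757 = 0.321

0.321


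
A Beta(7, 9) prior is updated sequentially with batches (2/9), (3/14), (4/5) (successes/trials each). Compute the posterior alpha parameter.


Sequential conjugate updating is equivalent to a single batch update.
Total successes across all batches = 9
alpha_posterior = alpha_prior + total_successes = 7 + 9
= 16

16


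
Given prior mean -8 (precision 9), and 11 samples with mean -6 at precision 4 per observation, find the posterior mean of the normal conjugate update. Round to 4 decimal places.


The posterior mean is a precision-weighted average of prior and data.
Post. prec. = 9 + 44 = 53
Post. mean = (-72 + -264)/53 = -336/53 = -6.3396

-6.3396


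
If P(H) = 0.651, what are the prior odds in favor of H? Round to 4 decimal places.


Prior odds = P(H) / (1 - P(H))
= 0.651 / 0.349
= 1.8653

1.8653


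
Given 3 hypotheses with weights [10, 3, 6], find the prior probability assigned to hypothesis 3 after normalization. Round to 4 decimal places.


To normalize, divide each weight by the sum of all weights.
Sum = 19
Prior(H3) = 6/19 = 0.3158

0.3158


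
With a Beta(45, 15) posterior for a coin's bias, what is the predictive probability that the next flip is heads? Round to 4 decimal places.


The predictive probability equals the posterior mean.
P(next = heads) = alpha / (alpha + beta)
= 45 / 60 = 0.75

0.75


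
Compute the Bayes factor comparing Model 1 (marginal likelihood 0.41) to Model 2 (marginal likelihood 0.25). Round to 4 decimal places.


BF12 = marginal likelihood of M1 / marginal likelihood of M2
= 0.41/0.25
= 1.64

1.64


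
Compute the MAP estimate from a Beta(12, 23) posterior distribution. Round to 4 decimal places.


MAP = mode of Beta distribution
= (alpha - 1)/(alpha + beta - 2)
= (12-1)/(12+23-2)
= 11/33 = 0.3333

0.3333


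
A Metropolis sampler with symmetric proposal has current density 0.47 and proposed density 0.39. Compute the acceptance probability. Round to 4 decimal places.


For symmetric proposals, acceptance = min(1, pi(x*)/pi(x))
= min(1, 0.39/0.47)
= min(1, 0.8298) = 0.8298

0.8298


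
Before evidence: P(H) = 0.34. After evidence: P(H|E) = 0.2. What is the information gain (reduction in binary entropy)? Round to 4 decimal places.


Prior entropy = 0.9248
Posterior entropy = 0.7219
Information gain = 0.9248 - 0.7219 = 0.2029

0.2029


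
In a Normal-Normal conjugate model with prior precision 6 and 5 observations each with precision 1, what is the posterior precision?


Posterior precision = prior precision + n * observation precision
= 6 + 5 * 1
= 6 + 5 = 11

11


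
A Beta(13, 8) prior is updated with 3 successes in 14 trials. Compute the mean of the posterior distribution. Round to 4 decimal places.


After update: Beta(16, 19)
Mean = 16 / (16 + 19) = 16 / 35
= 0.4571

0.4571


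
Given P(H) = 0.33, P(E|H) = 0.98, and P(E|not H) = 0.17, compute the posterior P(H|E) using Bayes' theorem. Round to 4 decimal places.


By Bayes' theorem: P(H|E) = P(E|H)*P(H) / P(E)
P(E) = P(E|H)*P(H) + P(E|not H)*P(not H)
P(E) = 0.98*0.33 + 0.17*0.67 = 0.4373
P(H|E) = 0.98*0.33 / 0.4373 = 0.7395

0.7395


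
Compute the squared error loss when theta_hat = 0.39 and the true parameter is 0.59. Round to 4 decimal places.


L = (theta_hat - theta_true)^2
= (0.39 - 0.59)^2
= -0.2^2 = 0.04

0.04


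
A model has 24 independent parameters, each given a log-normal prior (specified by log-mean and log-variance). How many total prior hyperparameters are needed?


Each log-normal prior needs 2 hyperparameters (log-mean and log-variance).
Total = 2 * 24 = 48

48


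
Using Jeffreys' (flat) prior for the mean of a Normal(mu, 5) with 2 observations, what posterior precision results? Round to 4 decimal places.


Flat prior means prior precision is 0.
Posterior precision = n / sigma^2 = 2/5 = 0.4

0.4


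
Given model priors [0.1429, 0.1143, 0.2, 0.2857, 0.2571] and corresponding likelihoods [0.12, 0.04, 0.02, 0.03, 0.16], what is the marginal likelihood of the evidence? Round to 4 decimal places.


P(E) = sum_i P(M_i) P(E|M_i)
= 0.0171 + 0.0046 + 0.004 + 0.0086 + 0.0411
= 0.0754

0.0754


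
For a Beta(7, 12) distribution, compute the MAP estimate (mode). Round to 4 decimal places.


MAP = mode = (a-1)/(a+b-2)
= (7-1)/(7+12-2)
= 6/17 = 0.3529

0.3529


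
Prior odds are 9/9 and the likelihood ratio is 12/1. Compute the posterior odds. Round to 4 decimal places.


Posterior odds = prior odds * likelihood ratio
= (9/9) * (12/1)
= 108 / 9
= 12.0

12.0


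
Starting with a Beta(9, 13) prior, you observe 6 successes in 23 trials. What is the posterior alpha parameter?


For a Beta-Binomial conjugate model:
Posterior alpha = prior alpha + number of successes
= 9 + 6 = 15

15


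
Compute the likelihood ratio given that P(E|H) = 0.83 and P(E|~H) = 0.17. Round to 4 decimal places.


LR = P(E|H) / P(E|~H)
= 0.83 / 0.17 = 4.8824

4.8824


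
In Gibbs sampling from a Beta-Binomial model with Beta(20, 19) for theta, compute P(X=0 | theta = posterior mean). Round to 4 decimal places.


Posterior mean = alpha/(alpha+beta) = 20/39 = 0.5128
P(X=0|theta=mean) = 1 - theta = 0.4872

0.4872


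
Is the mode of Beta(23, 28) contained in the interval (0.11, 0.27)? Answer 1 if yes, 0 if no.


Mode = (a-1)/(a+b-2) = 22/49 = 0.449
Interval: (0.11, 0.27)
Contains mode? 0

0


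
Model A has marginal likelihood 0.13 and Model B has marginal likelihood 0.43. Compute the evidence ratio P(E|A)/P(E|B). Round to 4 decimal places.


Evidence ratio = P(E|A) / P(E|B)
= 0.13 / 0.43
= 0.3023

0.3023


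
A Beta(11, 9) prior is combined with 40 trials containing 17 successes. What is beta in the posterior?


In conjugate updating:
beta_posterior = beta_prior + (n - k)
= 9 + (40 - 17)
= 9 + 23 = 32

32


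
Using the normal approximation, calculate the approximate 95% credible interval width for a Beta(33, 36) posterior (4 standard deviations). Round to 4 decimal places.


Var(Beta) = 33*36/(69^2 * 70) = 0.0036
SD = 0.0597
Width ~ 4*SD = 0.2388

0.2388


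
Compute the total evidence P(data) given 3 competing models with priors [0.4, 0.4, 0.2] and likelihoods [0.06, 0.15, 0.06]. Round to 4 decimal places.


Marginal likelihood = sum P(model_i) * P(data|model_i)
Model 1: 0.4 * 0.06 = 0.024
Model 2: 0.4 * 0.15 = 0.06
Model 3: 0.2 * 0.06 = 0.012
Total = 0.096

0.096


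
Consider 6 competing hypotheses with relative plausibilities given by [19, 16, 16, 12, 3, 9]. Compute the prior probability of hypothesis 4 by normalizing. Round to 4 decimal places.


Sum of weights = 19 + 16 + 16 + 12 + 3 + 9 = 75
Normalized prior for H4 = 12 / 75
= 0.16

0.16


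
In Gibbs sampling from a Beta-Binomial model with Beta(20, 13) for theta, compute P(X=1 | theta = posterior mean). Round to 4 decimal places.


Posterior mean = alpha/(alpha+beta) = 20/33 = 0.6061
P(X=1|theta=mean) = theta = 0.6061

0.6061


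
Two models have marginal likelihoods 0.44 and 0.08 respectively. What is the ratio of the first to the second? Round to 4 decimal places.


Evidence ratio = 0.44 / 0.08
= 5.5

5.5


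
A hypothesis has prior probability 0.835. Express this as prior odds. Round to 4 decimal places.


Odds = P(H) / P(not H) = 0.835 / 0.165
= 5.0606

5.0606


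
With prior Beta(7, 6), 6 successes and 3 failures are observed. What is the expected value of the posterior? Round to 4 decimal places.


Posterior = Beta(13, 9)
E[theta] = alpha/(alpha+beta)
= 13/22 = 0.5909

0.5909


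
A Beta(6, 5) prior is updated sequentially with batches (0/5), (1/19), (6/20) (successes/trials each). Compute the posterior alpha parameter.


Sequential conjugate updating is equivalent to a single batch update.
Total successes across all batches = 7
alpha_posterior = alpha_prior + total_successes = 6 + 7
= 13

13


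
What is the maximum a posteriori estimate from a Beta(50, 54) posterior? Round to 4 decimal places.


The MAP estimate equals the mode of the distribution.
Mode of Beta(a,b) = (a-1)/(a+b-2)
= 49/102
= 0.4804

0.4804


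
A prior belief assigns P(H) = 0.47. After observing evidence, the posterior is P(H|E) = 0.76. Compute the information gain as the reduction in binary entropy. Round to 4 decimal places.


H(prior) = -0.47*log2(0.47) - 0.53*log2(0.53)
= 0.9974
H(post) = -0.76*log2(0.76) - 0.24*log2(0.24)
= 0.795
IG = 0.9974 - 0.795 = 0.2024

0.2024


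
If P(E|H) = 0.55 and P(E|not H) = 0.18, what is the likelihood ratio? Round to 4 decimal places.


Likelihood ratio = P(E|H) / P(E|not H)
= 0.55 / 0.18
= 3.0556

3.0556


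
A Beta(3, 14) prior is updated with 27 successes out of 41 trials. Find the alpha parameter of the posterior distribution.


In the Beta-Binomial conjugate update:
alpha_post = alpha_prior + successes
= 3 + 27
= 30

30


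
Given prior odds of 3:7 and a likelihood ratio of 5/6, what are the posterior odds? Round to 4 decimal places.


Posterior odds = prior odds * LR
Prior odds = 3/7 = 0.4286
LR = 5/6 = 0.8333
Posterior odds = 0.4286 * 0.8333 = 0.3571

0.3571


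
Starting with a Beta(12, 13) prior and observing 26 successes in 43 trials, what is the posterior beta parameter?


Posterior beta = prior beta + failures
Failures = 43 - 26 = 17
beta_post = 13 + 17 = 30

30


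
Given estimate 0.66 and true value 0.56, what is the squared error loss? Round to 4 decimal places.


Squared error = (estimate - true)^2
Difference = 0.1
Loss = 0.1^2 = 0.01

0.01


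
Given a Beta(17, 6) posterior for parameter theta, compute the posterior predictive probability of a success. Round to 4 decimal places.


For a Beta-Bernoulli model, the predictive probability is the mean:
P(success) = 17/(17+6) = 17/23 = 0.7391

0.7391


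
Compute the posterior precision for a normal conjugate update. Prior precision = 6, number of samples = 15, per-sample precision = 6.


tau_post = tau_0 + n * tau
= 6 + 15 * 6 = 96

96


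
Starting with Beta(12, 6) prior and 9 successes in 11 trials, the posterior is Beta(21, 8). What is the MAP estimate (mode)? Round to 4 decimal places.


The mode of Beta(a, b) when a > 1 and b > 1 is (a-1)/(a+b-2)
= (21 - 1) / (21 + 8 - 2)
= 20 / 27
= 0.7407

0.7407


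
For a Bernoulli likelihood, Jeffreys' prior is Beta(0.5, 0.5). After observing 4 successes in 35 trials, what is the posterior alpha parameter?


Jeffreys' prior for Bernoulli is Beta(0.5, 0.5).
Posterior is Beta(0.5 + k, 0.5 + n - k).
Posterior alpha = 0.5 + k = 0.5 + 4 = 4.5

4.5


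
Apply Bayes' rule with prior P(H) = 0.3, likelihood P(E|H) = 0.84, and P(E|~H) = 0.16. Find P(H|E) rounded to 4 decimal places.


Step 1: Compute marginal P(E) = P(E|H)P(H) + P(E|~H)P(~H)
= 0.84*0.3 + 0.16*0.7 = 0.364
Step 2: P(H|E) = P(E|H)P(H)/P(E) = 0.252/0.364
= 0.6923

0.6923


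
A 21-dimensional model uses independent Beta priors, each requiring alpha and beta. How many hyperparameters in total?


Per parameter: 2 (alpha and beta).
Total = 21 * 2 = 42

42


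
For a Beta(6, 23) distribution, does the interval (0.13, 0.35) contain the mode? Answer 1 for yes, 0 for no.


Mode of Beta(a,b) = (a-1)/(a+b-2)
= (6-1)/(6+23-2) = 0.1852
Check: 0.13 <= 0.1852 <= 0.35?
Result: 1

1


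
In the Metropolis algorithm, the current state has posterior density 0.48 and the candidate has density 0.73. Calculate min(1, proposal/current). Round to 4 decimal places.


Ratio = 0.73/0.48 = 1.5208
Acceptance probability = min(1, 1.5208)
= 1.0

1.0


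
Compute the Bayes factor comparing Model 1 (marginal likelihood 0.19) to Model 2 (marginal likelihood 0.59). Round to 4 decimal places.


BF12 = marginal likelihood of M1 / marginal likelihood of M2
= 0.19/0.59
= 0.322

0.322


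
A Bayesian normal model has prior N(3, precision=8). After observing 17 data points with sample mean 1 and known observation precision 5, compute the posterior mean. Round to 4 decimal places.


Posterior mean = (prior_precision * prior_mean + n * data_precision * data_mean) / (prior_precision + n * data_precision)
Numerator = 8*3 + 17*5*1 = 109
Denominator = 8 + 17*5 = 93
Posterior mean = 1.172

1.172


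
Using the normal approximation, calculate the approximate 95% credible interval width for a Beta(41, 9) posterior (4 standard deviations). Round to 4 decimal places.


Var(Beta) = 41*9/(50^2 * 51) = 0.0029
SD = 0.0538
Width ~ 4*SD = 0.2152

0.2152


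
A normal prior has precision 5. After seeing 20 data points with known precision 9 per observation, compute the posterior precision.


In the conjugate normal model, precisions add:
tau_posterior = tau_prior + n * tau_data
= 5 + 20*9 = 185

185


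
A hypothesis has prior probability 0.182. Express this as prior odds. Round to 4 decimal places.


Odds = P(H) / P(not H) = 0.182 / 0.818
= 0.2225

0.2225


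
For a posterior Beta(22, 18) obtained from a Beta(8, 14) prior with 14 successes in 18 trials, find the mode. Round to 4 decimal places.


Mode = (alpha - 1) / (alpha + beta - 2)
= 21 / 38
= 0.5526

0.5526


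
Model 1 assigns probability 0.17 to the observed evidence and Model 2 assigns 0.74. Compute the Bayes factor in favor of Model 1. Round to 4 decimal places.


BF = P(data|M1) / P(data|M2)
= 0.17 / 0.74 = 0.2297

0.2297


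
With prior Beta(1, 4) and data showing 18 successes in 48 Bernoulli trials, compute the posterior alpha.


Conjugate update: alpha_posterior = alpha_prior + k
= 1 + 18 = 19

19


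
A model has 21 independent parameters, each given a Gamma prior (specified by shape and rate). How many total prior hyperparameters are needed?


Each Gamma prior needs 2 hyperparameters (shape and rate).
Total = 2 * 21 = 42

42


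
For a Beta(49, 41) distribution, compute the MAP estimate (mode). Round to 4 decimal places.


MAP = mode = (a-1)/(a+b-2)
= (49-1)/(49+41-2)
= 48/88 = 0.5455

0.5455


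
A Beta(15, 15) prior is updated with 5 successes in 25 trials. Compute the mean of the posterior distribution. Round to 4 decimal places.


After update: Beta(20, 35)
Mean = 20 / (20 + 35) = 20 / 55
= 0.3636

0.3636


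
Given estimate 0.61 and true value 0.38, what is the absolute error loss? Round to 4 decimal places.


Absolute error = |estimate - true|
= |0.23| = 0.23

0.23


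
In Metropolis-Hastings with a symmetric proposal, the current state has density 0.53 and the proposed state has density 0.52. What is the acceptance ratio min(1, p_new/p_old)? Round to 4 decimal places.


Ratio = p_new / p_old = 0.52 / 0.53 = 0.9811
Acceptance = min(1, 0.9811) = 0.9811

0.9811


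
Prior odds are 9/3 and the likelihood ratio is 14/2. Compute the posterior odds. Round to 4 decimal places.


Posterior odds = prior odds * likelihood ratio
= (9/3) * (14/2)
= 126 / 6
= 21.0

21.0


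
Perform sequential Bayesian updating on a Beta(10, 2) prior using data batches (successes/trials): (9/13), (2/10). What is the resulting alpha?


Accumulate successes: 11
Posterior alpha = prior alpha + sum of successes
= 10 + 11 = 21

21


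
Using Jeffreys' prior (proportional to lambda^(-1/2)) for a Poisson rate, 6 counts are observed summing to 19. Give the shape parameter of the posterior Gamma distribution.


Conjugate update: Gamma(prior_shape + S, prior_rate + n).
Prior shape = 0.5, prior rate = 0.
Posterior shape = 0.5 + S = 0.5 + 19 = 19.5

19.5
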